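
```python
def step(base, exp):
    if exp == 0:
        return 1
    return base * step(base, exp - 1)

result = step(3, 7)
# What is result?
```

step(3, 7) = 3 * 3 * 3 * 3 * 3 * 3 * 3 = 2187

Answer: 2187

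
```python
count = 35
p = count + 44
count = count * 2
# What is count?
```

Trace:
`count = 35` → count = 35
`p = count + 44` → p = 79
`count = count * 2` → count = 70
So count = 70

Answer: 70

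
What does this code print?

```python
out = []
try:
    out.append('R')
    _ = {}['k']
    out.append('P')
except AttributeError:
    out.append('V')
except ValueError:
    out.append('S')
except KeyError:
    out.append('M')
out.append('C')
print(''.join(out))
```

Execution trace: 'R' (try body) → 'M' (except KeyError) → 'C' (after the try/except). Output: RMC

Answer: RMC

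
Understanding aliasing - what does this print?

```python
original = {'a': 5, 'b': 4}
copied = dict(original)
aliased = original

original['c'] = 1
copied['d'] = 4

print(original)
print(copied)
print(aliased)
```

Key concept: dict() creates copy, assignment creates alias.
Step by step:
`original = {'a': 5, 'b': 4}` → original = {'a': 5, 'b': 4}
`copied = dict(original)` → copied = {'a': 5, 'b': 4}
`aliased = original` → aliased = {'a': 5, 'b': 4} (same object as original)
`original['c'] = 1` → original = {'a': 5, 'b': 4, 'c': 1} (same object as aliased); aliased = {'a': 5, 'b': 4, 'c': 1} (same object as original)
`copied['d'] = 4` → copied = {'a': 5, 'b': 4, 'd': 4}
`print(original)` → prints {'a': 5, 'b': 4, 'c': 1}
`print(copied)` → prints {'a': 5, 'b': 4, 'd': 4}
`print(aliased)` → prints {'a': 5, 'b': 4, 'c': 1}

Answer:
{'a': 5, 'b': 4, 'c': 1}
{'a': 5, 'b': 4, 'd': 4}
{'a': 5, 'b': 4, 'c': 1}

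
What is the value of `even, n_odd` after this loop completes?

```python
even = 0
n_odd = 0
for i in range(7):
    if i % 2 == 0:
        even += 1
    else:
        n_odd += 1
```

Count evens and odds in range(7)
`even, n_odd` takes the values: (0, 0) → (1, 0) → (1, 1) → (2, 1) → (2, 2) → (3, 2) → (3, 3) → (4, 3)

Answer: 4, 3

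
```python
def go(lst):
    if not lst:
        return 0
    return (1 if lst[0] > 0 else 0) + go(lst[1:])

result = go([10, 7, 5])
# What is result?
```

Count of positive elements in [10, 7, 5] = 3

Answer: 3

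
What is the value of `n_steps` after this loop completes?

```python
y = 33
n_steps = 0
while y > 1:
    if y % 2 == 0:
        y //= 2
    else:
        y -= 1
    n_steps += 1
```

Steps to reduce 33 to 1
`n_steps` takes the values: 0 → 1 → 2 → 3 → 4 → 5 → 6

Answer: 6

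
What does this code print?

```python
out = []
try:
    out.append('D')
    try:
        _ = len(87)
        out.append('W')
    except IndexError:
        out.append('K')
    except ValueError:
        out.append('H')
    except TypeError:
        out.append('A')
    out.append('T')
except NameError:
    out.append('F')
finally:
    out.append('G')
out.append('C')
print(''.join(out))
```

Execution trace: 'D' (try body) → 'A' (inner except TypeError) → 'T' (try body, no exception) → 'G' (finally) → 'C' (after the try/except). Output: DATGC

Answer: DATGC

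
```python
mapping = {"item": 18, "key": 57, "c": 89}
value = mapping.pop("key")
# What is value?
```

Trace:
`mapping = {"item": 18, "key": 57, "c": 89}` → mapping = {'item': 18, 'key': 57, 'c': 89}
`value = mapping.pop("key")` → mapping = {'item': 18, 'c': 89}; value = 57
So value = 57

Answer: 57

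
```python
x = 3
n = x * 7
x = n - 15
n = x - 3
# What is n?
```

Trace:
`x = 3` → x = 3
`n = x * 7` → n = 21
`x = n - 15` → x = 6
`n = x - 3` → n = 3
So n = 3

Answer: 3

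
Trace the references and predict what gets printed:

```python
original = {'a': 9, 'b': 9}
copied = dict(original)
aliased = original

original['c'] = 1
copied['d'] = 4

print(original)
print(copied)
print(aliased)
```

Key concept: dict() creates copy, assignment creates alias.
Step by step:
`original = {'a': 9, 'b': 9}` → original = {'a': 9, 'b': 9}
`copied = dict(original)` → copied = {'a': 9, 'b': 9}
`aliased = original` → aliased = {'a': 9, 'b': 9} (same object as original)
`original['c'] = 1` → original = {'a': 9, 'b': 9, 'c': 1} (same object as aliased); aliased = {'a': 9, 'b': 9, 'c': 1} (same object as original)
`copied['d'] = 4` → copied = {'a': 9, 'b': 9, 'd': 4}
`print(original)` → prints {'a': 9, 'b': 9, 'c': 1}
`print(copied)` → prints {'a': 9, 'b': 9, 'd': 4}
`print(aliased)` → prints {'a': 9, 'b': 9, 'c': 1}

Answer:
{'a': 9, 'b': 9, 'c': 1}
{'a': 9, 'b': 9, 'd': 4}
{'a': 9, 'b': 9, 'c': 1}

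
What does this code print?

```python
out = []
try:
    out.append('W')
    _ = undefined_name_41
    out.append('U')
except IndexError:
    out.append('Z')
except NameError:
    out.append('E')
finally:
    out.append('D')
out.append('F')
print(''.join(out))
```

Execution trace: 'W' (try body) → 'E' (except NameError) → 'D' (finally) → 'F' (after the try/except). Output: WEDF

Answer: WEDF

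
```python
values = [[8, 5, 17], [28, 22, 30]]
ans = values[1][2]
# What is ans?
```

Trace:
`values = [[8, 5, 17], [28, 22, 30]]` → values = [[8, 5, 17], [28, 22, 30]]
`ans = values[1][2]` → ans = 30
So ans = 30

Answer: 30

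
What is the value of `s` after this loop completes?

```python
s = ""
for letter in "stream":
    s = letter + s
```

Reverse 'stream'
`s` takes the values: "" → "s" → "ts" → "rts" → "erts" → "aerts" → "maerts"

Answer: "maerts"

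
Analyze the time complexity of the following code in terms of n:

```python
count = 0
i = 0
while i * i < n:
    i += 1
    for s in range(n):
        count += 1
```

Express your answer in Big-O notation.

Each loop level contributes: √n × n. Multiplying the contributions gives O(n√n).

Answer: O(n√n)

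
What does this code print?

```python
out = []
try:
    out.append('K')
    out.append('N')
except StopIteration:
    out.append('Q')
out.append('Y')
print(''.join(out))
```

Execution trace: 'K' (try body) → 'N' (try body, no exception) → 'Y' (after the try/except). Output: KNY

Answer: KNY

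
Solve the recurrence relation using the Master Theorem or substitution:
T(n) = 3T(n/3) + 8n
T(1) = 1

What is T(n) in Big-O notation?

By Master Theorem: a=3, b=3, f(n)=8n. Since log_3(3) = 1 and f(n) = Θ(n^1), Case 2 applies. T(n) = O(n log n).

Answer: O(n log n)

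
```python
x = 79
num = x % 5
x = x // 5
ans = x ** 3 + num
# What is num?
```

Trace:
`x = 79` → x = 79
`num = x % 5` → num = 4
`x = x // 5` → x = 15
`ans = x ** 3 + num` → ans = 3379
So num = 4

Answer: 4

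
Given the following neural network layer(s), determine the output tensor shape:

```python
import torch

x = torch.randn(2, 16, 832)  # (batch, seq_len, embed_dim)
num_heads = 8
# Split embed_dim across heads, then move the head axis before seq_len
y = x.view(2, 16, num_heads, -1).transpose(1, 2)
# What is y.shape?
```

Input: (2, 16, 832) -> head_dim = 832 // 8 = 104; after view: (2, 16, 8, 104) -> after transpose(1, 2): (2, 8, 16, 104) -> Output: (2, 8, 16, 104)

Answer: (2, 8, 16, 104)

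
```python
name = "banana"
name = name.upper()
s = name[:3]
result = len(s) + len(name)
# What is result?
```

Trace:
`name = "banana"` → name = 'banana'
`name = name.upper()` → name = 'BANANA'
`s = name[:3]` → s = 'BAN'
`result = len(s) + len(name)` → result = 9
So result = 9

Answer: 9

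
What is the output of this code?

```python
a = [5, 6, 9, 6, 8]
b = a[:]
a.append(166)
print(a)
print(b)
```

Key concept: slice [:] creates copy.
Step by step:
`a = [5, 6, 9, 6, 8]` → a = [5, 6, 9, 6, 8]
`b = a[:]` → b = [5, 6, 9, 6, 8]
`a.append(166)` → a = [5, 6, 9, 6, 8, 166]
`print(a)` → prints [5, 6, 9, 6, 8, 166]
`print(b)` → prints [5, 6, 9, 6, 8]

Answer:
[5, 6, 9, 6, 8, 166]
[5, 6, 9, 6, 8]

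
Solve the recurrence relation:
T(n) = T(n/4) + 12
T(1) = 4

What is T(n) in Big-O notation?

Each step divides n by 4 and adds 12. After log_4(n) steps we reach T(1)=4. So T(n) = 12·log_4(n) + 4 = O(log n).

Answer: O(log n)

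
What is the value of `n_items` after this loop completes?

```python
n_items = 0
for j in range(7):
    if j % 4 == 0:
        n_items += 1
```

Count numbers divisible by 4 in range(7)
`n_items` takes the values: 0 → 1 → 2

Answer: 2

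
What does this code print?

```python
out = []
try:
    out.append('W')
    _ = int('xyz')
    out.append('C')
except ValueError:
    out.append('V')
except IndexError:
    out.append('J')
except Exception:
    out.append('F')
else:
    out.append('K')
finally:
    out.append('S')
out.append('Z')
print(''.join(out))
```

Execution trace: 'W' (try body) → 'V' (except ValueError) → 'S' (finally) → 'Z' (after the try/except). Output: WVSZ

Answer: WVSZ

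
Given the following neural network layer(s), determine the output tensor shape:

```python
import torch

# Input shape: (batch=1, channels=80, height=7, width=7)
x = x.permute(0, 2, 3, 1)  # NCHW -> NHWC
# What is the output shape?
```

Input: (1, 80, 7, 7) -> Output: (1, 7, 7, 80)

Answer: (1, 7, 7, 80)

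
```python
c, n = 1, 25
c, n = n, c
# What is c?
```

Trace:
`c, n = 1, 25` → c = 1; n = 25
`c, n = n, c` → c = 25; n = 1
So c = 25

Answer: 25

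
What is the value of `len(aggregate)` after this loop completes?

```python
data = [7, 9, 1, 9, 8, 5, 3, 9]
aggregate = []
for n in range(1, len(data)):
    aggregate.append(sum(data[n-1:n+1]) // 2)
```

Number of 2-element averages
`aggregate` takes the values: [] → [8] → [8, 5] → [8, 5, 5] → [8, 5, 5, 8] → [8, 5, 5, 8, 6] → [8, 5, 5, 8, 6, 4] → [8, 5, 5, 8, 6, 4, 6]
So `len(aggregate)` = 7

Answer: 7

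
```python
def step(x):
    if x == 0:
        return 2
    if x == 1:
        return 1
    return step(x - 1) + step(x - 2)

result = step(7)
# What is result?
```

Build up from base cases: step(0)=2, step(1)=1, step(2)=3, step(3)=4, step(4)=7, step(5)=11, step(6)=18, ..., step(7)=29

Answer: 29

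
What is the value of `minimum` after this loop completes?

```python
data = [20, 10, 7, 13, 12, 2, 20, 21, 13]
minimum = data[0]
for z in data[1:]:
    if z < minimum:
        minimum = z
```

Minimum of [20, 10, 7, 13, 12, 2, 20, 21, 13]
`minimum` takes the values: 20 → 10 → 7 → 2

Answer: 2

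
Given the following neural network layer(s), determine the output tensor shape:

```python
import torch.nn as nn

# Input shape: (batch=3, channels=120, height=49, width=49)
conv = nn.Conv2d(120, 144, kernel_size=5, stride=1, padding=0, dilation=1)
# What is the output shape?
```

Input: (3, 120, 49, 49) -> Output: (3, 144, 45, 45)

Answer: (3, 144, 45, 45)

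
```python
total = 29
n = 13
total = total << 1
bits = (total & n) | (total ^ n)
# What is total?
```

Trace:
`total = 29` → total = 29
`n = 13` → n = 13
`total = total << 1` → total = 58
`bits = (total & n) | (total ^ n)` → bits = 63
So total = 58

Answer: 58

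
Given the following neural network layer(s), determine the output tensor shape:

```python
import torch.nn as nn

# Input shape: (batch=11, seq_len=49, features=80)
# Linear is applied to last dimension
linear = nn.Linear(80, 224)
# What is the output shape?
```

Input: (11, 49, 80) -> Output: (11, 49, 224)

Answer: (11, 49, 224)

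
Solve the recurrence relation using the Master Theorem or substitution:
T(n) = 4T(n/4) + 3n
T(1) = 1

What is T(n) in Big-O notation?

By Master Theorem: a=4, b=4, f(n)=3n. Since log_4(4) = 1 and f(n) = Θ(n^1), Case 2 applies. T(n) = O(n log n).

Answer: O(n log n)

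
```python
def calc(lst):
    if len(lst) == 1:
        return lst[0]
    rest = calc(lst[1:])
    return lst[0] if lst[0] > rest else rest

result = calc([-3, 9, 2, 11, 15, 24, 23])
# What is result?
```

Recursive max over [-3, 9, 2, 11, 15, 24, 23] = 24

Answer: 24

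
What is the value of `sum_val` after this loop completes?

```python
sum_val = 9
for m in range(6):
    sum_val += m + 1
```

Start at 9, add 1 to 6 = 30
`sum_val` takes the values: 9 → 10 → 12 → 15 → 19 → 24 → 30

Answer: 30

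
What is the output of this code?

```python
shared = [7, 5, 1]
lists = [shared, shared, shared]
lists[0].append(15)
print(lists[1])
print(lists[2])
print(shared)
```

Key concept: list of same reference.
Step by step:
`shared = [7, 5, 1]` → shared = [7, 5, 1]
`lists = [shared, shared, shared]` → lists = [[7, 5, 1], [7, 5, 1], [7, 5, 1]]
`lists[0].append(15)` → shared = [7, 5, 1, 15]; lists = [[7, 5, 1, 15], [7, 5, 1, 15], [7, 5, 1, 15]]
`print(lists[1])` → prints [7, 5, 1, 15]
`print(lists[2])` → prints [7, 5, 1, 15]
`print(shared)` → prints [7, 5, 1, 15]

Answer:
[7, 5, 1, 15]
[7, 5, 1, 15]
[7, 5, 1, 15]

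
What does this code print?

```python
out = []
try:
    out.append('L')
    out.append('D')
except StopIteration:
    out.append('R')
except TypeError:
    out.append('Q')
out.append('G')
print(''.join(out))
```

Execution trace: 'L' (try body) → 'D' (try body, no exception) → 'G' (after the try/except). Output: LDG

Answer: LDG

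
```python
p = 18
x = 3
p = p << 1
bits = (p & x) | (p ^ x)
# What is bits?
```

Trace:
`p = 18` → p = 18
`x = 3` → x = 3
`p = p << 1` → p = 36
`bits = (p & x) | (p ^ x)` → bits = 39
So bits = 39

Answer: 39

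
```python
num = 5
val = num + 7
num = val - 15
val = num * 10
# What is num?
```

Trace:
`num = 5` → num = 5
`val = num + 7` → val = 12
`num = val - 15` → num = -3
`val = num * 10` → val = -30
So num = -3

Answer: -3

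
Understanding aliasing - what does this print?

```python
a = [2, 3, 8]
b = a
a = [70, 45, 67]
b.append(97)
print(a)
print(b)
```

Key concept: rebinding vs mutation: a is rebound to a new list, b still points at the original.
Step by step:
`a = [2, 3, 8]` → a = [2, 3, 8]
`b = a` → b = [2, 3, 8] (same object as a)
`a = [70, 45, 67]` → a = [70, 45, 67]
`b.append(97)` → b = [2, 3, 8, 97]
`print(a)` → prints [70, 45, 67]
`print(b)` → prints [2, 3, 8, 97]

Answer:
[70, 45, 67]
[2, 3, 8, 97]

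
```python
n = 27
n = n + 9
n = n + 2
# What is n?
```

Trace:
`n = 27` → n = 27
`n = n + 9` → n = 36
`n = n + 2` → n = 38
So n = 38

Answer: 38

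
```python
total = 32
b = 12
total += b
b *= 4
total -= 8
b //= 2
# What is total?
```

Trace:
`total = 32` → total = 32
`b = 12` → b = 12
`total += b` → total = 44
`b *= 4` → b = 48
`total -= 8` → total = 36
`b //= 2` → b = 24
So total = 36

Answer: 36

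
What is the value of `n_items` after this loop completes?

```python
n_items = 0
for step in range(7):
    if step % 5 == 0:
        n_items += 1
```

Count numbers divisible by 5 in range(7)
`n_items` takes the values: 0 → 1 → 2

Answer: 2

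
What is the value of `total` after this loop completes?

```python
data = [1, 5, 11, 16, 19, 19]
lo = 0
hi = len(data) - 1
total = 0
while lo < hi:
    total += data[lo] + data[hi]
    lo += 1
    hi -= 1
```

Sum of pairs from ends
`total` takes the values: 0 → 20 → 44 → 71

Answer: 71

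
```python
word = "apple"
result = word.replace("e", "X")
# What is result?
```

Trace:
`word = "apple"` → word = 'apple'
`result = word.replace("e", "X")` → result = 'applX'
So result = 'applX'

Answer: 'applX'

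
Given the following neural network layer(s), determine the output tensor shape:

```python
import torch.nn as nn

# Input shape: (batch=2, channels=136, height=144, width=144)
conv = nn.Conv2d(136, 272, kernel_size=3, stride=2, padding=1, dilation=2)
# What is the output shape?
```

Input: (2, 136, 144, 144) -> Output: (2, 272, 71, 71)

Answer: (2, 272, 71, 71)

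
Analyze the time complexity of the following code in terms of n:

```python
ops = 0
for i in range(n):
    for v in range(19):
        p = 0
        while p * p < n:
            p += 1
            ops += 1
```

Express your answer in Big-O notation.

Each loop level contributes: n × 1 × √n. Multiplying the contributions gives O(n√n).

Answer: O(n√n)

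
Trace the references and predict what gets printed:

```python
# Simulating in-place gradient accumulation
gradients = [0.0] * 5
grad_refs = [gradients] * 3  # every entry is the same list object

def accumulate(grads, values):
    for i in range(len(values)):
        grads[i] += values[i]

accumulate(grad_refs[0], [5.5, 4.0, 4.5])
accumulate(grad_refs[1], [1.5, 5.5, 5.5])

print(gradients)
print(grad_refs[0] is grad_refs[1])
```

Key concept: gradient accumulation aliasing.
Step by step:
`gradients = [0.0] * 5` → gradients = [0.0, 0.0, 0.0, 0.0, 0.0]
`grad_refs = [gradients] * 3` → grad_refs = [[0.0, 0.0, 0.0, 0.0, 0.0], [0.0, 0.0, 0.0, 0.0, 0.0], [0.0, 0.0, 0.0, 0.0, 0.0]]
`accumulate(grad_refs[0], [5.5, 4.0, 4.5])` → gradients = [5.5, 4.0, 4.5, 0.0, 0.0]; grad_refs = [[5.5, 4.0, 4.5, 0.0, 0.0], [5.5, 4.0, 4.5, 0.0, 0.0], [5.5, 4.0, 4.5, 0.0, 0.0]]
`accumulate(grad_refs[1], [1.5, 5.5, 5.5])` → gradients = [7.0, 9.5, 10.0, 0.0, 0.0]; grad_refs = [[7.0, 9.5, 10.0, 0.0, 0.0], [7.0, 9.5, 10.0, 0.0, 0.0], [7.0, 9.5, 10.0, 0.0, 0.0]]
`print(gradients)` → prints [7.0, 9.5, 10.0, 0.0, 0.0]
`print(grad_refs[0] is grad_refs[1])` → prints True

Answer:
[7.0, 9.5, 10.0, 0.0, 0.0]
True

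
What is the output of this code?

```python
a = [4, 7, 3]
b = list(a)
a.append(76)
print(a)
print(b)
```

Key concept: list() constructor creates copy.
Step by step:
`a = [4, 7, 3]` → a = [4, 7, 3]
`b = list(a)` → b = [4, 7, 3]
`a.append(76)` → a = [4, 7, 3, 76]
`print(a)` → prints [4, 7, 3, 76]
`print(b)` → prints [4, 7, 3]

Answer:
[4, 7, 3, 76]
[4, 7, 3]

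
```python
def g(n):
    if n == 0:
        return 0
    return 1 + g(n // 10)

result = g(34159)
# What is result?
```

Count of digits of 34159: 5

Answer: 5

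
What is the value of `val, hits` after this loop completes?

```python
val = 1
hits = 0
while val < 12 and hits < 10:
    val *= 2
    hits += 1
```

Double until >= 12 or 10 iterations
`val, hits` takes the values: (1, 0) → (2, 0) → (2, 1) → (4, 1) → (4, 2) → (8, 2) → (8, 3) → (16, 3) → (16, 4)

Answer: 16, 4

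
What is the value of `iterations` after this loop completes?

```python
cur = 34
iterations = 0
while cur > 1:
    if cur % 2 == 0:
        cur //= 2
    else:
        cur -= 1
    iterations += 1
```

Steps to reduce 34 to 1
`iterations` takes the values: 0 → 1 → 2 → 3 → 4 → 5 → 6

Answer: 6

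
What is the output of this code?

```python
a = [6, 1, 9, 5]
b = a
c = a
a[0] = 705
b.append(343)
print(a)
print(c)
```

Key concept: multiple aliases.
Step by step:
`a = [6, 1, 9, 5]` → a = [6, 1, 9, 5]
`b = a` → b = [6, 1, 9, 5] (same object as a)
`c = a` → c = [6, 1, 9, 5] (same object as a, b)
`a[0] = 705` → a = [705, 1, 9, 5] (same object as b, c); b = [705, 1, 9, 5] (same object as a, c); c = [705, 1, 9, 5] (same object as a, b)
`b.append(343)` → a = [705, 1, 9, 5, 343] (same object as b, c); b = [705, 1, 9, 5, 343] (same object as a, c); c = [705, 1, 9, 5, 343] (same object as a, b)
`print(a)` → prints [705, 1, 9, 5, 343]
`print(c)` → prints [705, 1, 9, 5, 343]

Answer:
[705, 1, 9, 5, 343]
[705, 1, 9, 5, 343]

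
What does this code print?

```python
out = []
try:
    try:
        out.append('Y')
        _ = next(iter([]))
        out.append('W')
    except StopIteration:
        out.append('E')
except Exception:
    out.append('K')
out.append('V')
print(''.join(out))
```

Execution trace: 'Y' (inner try body) → 'E' (inner except StopIteration) → 'V' (after the try/except). Output: YEV

Answer: YEV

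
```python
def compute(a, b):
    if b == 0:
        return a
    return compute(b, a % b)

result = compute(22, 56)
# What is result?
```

compute(22, 56) -> compute(56, 22) -> compute(22, 12) -> compute(12, 10) -> compute(10, 2) -> compute(2, 0) -> 2

Answer: 2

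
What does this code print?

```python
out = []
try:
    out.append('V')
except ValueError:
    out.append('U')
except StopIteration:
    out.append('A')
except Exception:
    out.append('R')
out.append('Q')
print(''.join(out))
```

Execution trace: 'V' (try body, no exception) → 'Q' (after the try/except). Output: VQ

Answer: VQ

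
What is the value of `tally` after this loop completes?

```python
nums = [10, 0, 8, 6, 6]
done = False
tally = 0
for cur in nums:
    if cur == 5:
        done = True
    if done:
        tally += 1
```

Count elements after first 5 in [10, 0, 8, 6, 6]
`tally` takes the values: 0

Answer: 0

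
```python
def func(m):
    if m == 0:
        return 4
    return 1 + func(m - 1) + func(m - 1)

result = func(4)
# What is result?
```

func(m) = 1 + 2·func(m-1), func(0)=4. Closed form: (4+1)·2^4 - 1 = 79.

Answer: 79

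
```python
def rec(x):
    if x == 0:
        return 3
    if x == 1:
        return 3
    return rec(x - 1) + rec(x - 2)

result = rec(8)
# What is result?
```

Build up from base cases: rec(0)=3, rec(1)=3, rec(2)=6, rec(3)=9, rec(4)=15, rec(5)=24, rec(6)=39, ..., rec(8)=102

Answer: 102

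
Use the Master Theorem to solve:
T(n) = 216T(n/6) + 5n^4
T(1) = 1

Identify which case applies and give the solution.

a=216, b=6, f(n)=5n^4. log_6(216) = 3. Since c=4 > 3 and the regularity condition holds (216(n/6)^4 = (216/6^4)n^4 with 216/6^4 < 1), Case 3 applies: T(n) = Θ(f(n)) = O(n^4).

Answer: O(n^4) - Case 3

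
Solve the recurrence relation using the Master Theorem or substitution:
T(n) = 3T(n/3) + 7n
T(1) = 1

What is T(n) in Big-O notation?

By Master Theorem: a=3, b=3, f(n)=7n. Since log_3(3) = 1 and f(n) = Θ(n^1), Case 2 applies. T(n) = O(n log n).

Answer: O(n log n)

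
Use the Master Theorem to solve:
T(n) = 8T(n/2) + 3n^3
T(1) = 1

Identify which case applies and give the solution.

a=8, b=2, f(n)=3n^3. log_2(8) = 3. Since c=3 = 3, Case 2 applies: T(n) = Θ(n^log_b(a) · log n) = O(n^3 log n).

Answer: O(n^3 log n) - Case 2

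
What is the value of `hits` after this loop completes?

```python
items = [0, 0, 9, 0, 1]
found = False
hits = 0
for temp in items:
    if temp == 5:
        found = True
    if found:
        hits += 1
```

Count elements after first 5 in [0, 0, 9, 0, 1]
`hits` takes the values: 0

Answer: 0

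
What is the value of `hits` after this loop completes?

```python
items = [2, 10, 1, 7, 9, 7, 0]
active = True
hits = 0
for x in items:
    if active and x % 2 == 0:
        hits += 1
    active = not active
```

Count even values at even positions
`hits` takes the values: 0 → 1 → 2

Answer: 2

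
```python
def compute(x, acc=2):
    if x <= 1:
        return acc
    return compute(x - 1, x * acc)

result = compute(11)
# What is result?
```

Accumulator trace (n, acc): (11, 2) -> (10, 22) -> (9, 220) -> (8, 1980) -> (7, 15840) -> (6, 110880) -> (5, 665280) -> (4, 3326400) -> (3, 13305600) -> (2, 39916800) -> (1, 79833600) -> return 79833600

Answer: 79833600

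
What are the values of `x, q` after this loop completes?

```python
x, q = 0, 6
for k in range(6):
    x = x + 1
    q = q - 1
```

x goes 0→6, q goes 6→0
`x, q` takes the values: (0, 6) → (1, 6) → (1, 5) → (2, 5) → (2, 4) → (3, 4) → (3, 3) → (4, 3) → (4, 2) → (5, 2) → (5, 1) → (6, 1) → (6, 0)

Answer: 6, 0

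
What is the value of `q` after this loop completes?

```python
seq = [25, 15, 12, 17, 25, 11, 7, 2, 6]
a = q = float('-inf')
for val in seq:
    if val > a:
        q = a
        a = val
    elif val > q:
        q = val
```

Second largest (with repeats) in [25, 15, 12, 17, 25, 11, 7, 2, 6]
`q` takes the values: -inf → 15 → 17 → 25

Answer: 25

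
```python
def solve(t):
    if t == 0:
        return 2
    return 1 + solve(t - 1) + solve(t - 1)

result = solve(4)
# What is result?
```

solve(t) = 1 + 2·solve(t-1), solve(0)=2. Closed form: (2+1)·2^4 - 1 = 47.

Answer: 47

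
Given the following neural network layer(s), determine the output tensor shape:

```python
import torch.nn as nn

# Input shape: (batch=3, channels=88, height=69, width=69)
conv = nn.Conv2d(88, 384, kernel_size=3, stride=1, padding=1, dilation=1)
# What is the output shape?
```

Input: (3, 88, 69, 69) -> Output: (3, 384, 69, 69)

Answer: (3, 384, 69, 69)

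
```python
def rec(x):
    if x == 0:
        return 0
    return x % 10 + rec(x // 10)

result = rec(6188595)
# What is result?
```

Sum of digits of 6188595: 5 + 9 + 5 + 8 + 8 + 1 + 6 = 42

Answer: 42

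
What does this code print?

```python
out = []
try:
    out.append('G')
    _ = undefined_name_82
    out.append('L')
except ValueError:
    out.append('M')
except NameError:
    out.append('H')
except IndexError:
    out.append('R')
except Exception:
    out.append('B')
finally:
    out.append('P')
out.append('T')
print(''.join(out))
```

Execution trace: 'G' (try body) → 'H' (except NameError) → 'P' (finally) → 'T' (after the try/except). Output: GHPT

Answer: GHPT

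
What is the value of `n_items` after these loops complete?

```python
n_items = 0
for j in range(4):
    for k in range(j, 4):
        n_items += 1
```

Upper triangle: 4 + 3 + ... + 1
`n_items` takes the values: 0 → 1 → 2 → 3 → 4 → 5 → 6 → 7 → 8 → 9 → 10

Answer: 10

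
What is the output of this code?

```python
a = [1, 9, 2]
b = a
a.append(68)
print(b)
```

Key concept: basic list aliasing.
Step by step:
`a = [1, 9, 2]` → a = [1, 9, 2]
`b = a` → b = [1, 9, 2] (same object as a)
`a.append(68)` → a = [1, 9, 2, 68] (same object as b); b = [1, 9, 2, 68] (same object as a)
`print(b)` → prints [1, 9, 2, 68]

Answer: [1, 9, 2, 68]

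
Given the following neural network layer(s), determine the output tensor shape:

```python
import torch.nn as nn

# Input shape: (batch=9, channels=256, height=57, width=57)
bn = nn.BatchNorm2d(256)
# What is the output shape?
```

Input: (9, 256, 57, 57) -> Output: (9, 256, 57, 57)

Answer: (9, 256, 57, 57)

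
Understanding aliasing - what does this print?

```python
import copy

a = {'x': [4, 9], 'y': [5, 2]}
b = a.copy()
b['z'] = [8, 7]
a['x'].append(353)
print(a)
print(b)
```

Key concept: shallow copy of dict with mutable values.
Step by step:
`a = {'x': [4, 9], 'y': [5, 2]}` → a = {'x': [4, 9], 'y': [5, 2]}
`b = a.copy()` → b = {'x': [4, 9], 'y': [5, 2]}
`b['z'] = [8, 7]` → b = {'x': [4, 9], 'y': [5, 2], 'z': [8, 7]}
`a['x'].append(353)` → a = {'x': [4, 9, 353], 'y': [5, 2]}; b = {'x': [4, 9, 353], 'y': [5, 2], 'z': [8, 7]}
`print(a)` → prints {'x': [4, 9, 353], 'y': [5, 2]}
`print(b)` → prints {'x': [4, 9, 353], 'y': [5, 2], 'z': [8, 7]}

Answer:
{'x': [4, 9, 353], 'y': [5, 2]}
{'x': [4, 9, 353], 'y': [5, 2], 'z': [8, 7]}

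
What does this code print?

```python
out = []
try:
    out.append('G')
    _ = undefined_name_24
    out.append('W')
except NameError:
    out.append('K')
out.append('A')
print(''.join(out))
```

Execution trace: 'G' (try body) → 'K' (except NameError) → 'A' (after the try/except). Output: GKA

Answer: GKA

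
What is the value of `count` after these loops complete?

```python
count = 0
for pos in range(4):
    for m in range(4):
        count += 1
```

4 * 4 = 16
`count` takes the values: 0 → 1 → 2 → 3 → 4 → 5 → 6 → 7 → 8 → 9 → 10 → 11 → 12 → 13 → 14 → 15 → 16

Answer: 16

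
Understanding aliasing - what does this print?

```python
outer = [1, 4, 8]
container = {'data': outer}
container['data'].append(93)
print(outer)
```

Key concept: dict holds reference to list.
Step by step:
`outer = [1, 4, 8]` → outer = [1, 4, 8]
`container = {'data': outer}` → container = {'data': [1, 4, 8]}
`container['data'].append(93)` → outer = [1, 4, 8, 93]; container = {'data': [1, 4, 8, 93]}
`print(outer)` → prints [1, 4, 8, 93]

Answer: [1, 4, 8, 93]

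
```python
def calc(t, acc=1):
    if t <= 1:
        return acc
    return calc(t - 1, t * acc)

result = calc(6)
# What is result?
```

Accumulator trace (n, acc): (6, 1) -> (5, 6) -> (4, 30) -> (3, 120) -> (2, 360) -> (1, 720) -> return 720

Answer: 720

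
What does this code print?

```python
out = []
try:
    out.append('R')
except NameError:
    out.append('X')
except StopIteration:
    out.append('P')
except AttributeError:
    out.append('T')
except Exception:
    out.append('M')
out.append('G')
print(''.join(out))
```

Execution trace: 'R' (try body, no exception) → 'G' (after the try/except). Output: RG

Answer: RG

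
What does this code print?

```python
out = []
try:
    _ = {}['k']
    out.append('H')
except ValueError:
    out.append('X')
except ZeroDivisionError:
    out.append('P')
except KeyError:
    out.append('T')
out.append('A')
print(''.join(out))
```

Execution trace: 'T' (except KeyError) → 'A' (after the try/except). Output: TA

Answer: TA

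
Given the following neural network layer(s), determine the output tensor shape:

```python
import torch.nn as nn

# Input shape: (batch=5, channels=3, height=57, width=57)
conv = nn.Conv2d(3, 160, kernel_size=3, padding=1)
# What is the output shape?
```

Input: (5, 3, 57, 57) -> Output: (5, 160, 57, 57)

Answer: (5, 160, 57, 57)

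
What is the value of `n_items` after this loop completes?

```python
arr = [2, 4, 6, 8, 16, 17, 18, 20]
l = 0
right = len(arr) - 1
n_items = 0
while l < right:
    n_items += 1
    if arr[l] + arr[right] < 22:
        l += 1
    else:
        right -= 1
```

Steps to find pair summing to 22
`n_items` takes the values: 0 → 1 → 2 → 3 → 4 → 5 → 6 → 7

Answer: 7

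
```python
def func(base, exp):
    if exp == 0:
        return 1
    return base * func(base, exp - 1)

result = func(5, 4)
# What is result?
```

func(5, 4) = 5 * 5 * 5 * 5 = 625

Answer: 625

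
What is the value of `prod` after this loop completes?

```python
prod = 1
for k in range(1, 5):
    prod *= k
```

4! = 24
`prod` takes the values: 1 → 2 → 6 → 24

Answer: 24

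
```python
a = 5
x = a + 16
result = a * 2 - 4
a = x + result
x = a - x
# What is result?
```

Trace:
`a = 5` → a = 5
`x = a + 16` → x = 21
`result = a * 2 - 4` → result = 6
`a = x + result` → a = 27
`x = a - x` → x = 6
So result = 6

Answer: 6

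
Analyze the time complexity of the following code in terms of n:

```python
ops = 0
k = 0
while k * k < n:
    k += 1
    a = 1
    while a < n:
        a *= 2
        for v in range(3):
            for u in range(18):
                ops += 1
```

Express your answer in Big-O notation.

Each loop level contributes: √n × log n × 1 × 1. Multiplying the contributions gives O(√n log n).

Answer: O(√n log n)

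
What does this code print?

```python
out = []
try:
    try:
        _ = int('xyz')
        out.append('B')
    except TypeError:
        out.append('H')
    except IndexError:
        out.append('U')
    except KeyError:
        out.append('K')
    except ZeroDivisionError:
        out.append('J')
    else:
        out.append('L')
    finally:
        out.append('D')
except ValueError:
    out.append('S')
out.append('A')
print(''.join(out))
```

Execution trace: 'D' (finally) → 'S' (outer except ValueError) → 'A' (after the try/except). Output: DSA

Answer: DSA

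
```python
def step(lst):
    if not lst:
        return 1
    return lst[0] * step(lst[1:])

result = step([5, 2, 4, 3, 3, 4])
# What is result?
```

Product over [5, 2, 4, 3, 3, 4] = 5 * 2 * 4 * 3 * 3 * 4 = 1440

Answer: 1440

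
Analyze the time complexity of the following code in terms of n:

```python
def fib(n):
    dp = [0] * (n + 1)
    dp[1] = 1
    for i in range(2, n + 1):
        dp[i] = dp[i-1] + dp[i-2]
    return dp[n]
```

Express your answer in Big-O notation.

This is Dynamic programming Fibonacci. Time complexity: O(n).

Answer: O(n)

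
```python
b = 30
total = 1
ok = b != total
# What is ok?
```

Trace:
`b = 30` → b = 30
`total = 1` → total = 1
`ok = b != total` → ok = True
So ok = True

Answer: True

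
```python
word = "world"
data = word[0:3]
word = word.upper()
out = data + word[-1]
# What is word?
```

Trace:
`word = "world"` → word = 'world'
`data = word[0:3]` → data = 'wor'
`word = word.upper()` → word = 'WORLD'
`out = data + word[-1]` → out = 'worD'
So word = 'WORLD'

Answer: 'WORLD'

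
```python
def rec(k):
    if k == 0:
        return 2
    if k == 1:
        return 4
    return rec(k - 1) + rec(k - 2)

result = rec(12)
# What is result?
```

Build up from base cases: rec(0)=2, rec(1)=4, rec(2)=6, rec(3)=10, rec(4)=16, rec(5)=26, rec(6)=42, ..., rec(12)=754

Answer: 754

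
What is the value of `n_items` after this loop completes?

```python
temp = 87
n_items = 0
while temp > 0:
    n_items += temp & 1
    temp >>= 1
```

Count set bits in 87 (binary: 0b1010111)
`n_items` takes the values: 0 → 1 → 2 → 3 → 4 → 5

Answer: 5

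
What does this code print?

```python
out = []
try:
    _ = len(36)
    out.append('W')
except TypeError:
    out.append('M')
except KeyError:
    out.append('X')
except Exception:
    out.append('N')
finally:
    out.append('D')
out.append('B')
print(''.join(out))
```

Execution trace: 'M' (except TypeError) → 'D' (finally) → 'B' (after the try/except). Output: MDB

Answer: MDB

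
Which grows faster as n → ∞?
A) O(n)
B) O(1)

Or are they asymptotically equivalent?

O(n) vs O(1): Higher order terms dominate.

Answer: A) O(n) grows faster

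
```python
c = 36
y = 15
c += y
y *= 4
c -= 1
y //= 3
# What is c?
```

Trace:
`c = 36` → c = 36
`y = 15` → y = 15
`c += y` → c = 51
`y *= 4` → y = 60
`c -= 1` → c = 50
`y //= 3` → y = 20
So c = 50

Answer: 50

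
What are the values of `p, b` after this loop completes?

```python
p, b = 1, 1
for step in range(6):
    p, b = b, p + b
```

Fibonacci: after 6 iterations
`p, b` takes the values: (1, 1) → (1, 2) → (2, 3) → (3, 5) → (5, 8) → (8, 13) → (13, 21)

Answer: 13, 21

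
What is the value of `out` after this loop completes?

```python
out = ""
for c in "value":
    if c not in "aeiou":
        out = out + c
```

Remove vowels from 'value'
`out` takes the values: "" → "v" → "vl"

Answer: "vl"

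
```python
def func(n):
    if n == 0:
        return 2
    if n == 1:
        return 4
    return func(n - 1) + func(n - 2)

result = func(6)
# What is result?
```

Build up from base cases: func(0)=2, func(1)=4, func(2)=6, func(3)=10, func(4)=16, func(5)=26, func(6)=42

Answer: 42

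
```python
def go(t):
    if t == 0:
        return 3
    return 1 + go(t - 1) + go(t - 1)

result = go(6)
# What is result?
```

go(t) = 1 + 2·go(t-1), go(0)=3. Closed form: (3+1)·2^6 - 1 = 255.

Answer: 255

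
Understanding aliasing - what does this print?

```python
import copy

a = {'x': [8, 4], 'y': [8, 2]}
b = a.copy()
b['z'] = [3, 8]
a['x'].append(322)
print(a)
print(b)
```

Key concept: shallow copy of dict with mutable values.
Step by step:
`a = {'x': [8, 4], 'y': [8, 2]}` → a = {'x': [8, 4], 'y': [8, 2]}
`b = a.copy()` → b = {'x': [8, 4], 'y': [8, 2]}
`b['z'] = [3, 8]` → b = {'x': [8, 4], 'y': [8, 2], 'z': [3, 8]}
`a['x'].append(322)` → a = {'x': [8, 4, 322], 'y': [8, 2]}; b = {'x': [8, 4, 322], 'y': [8, 2], 'z': [3, 8]}
`print(a)` → prints {'x': [8, 4, 322], 'y': [8, 2]}
`print(b)` → prints {'x': [8, 4, 322], 'y': [8, 2], 'z': [3, 8]}

Answer:
{'x': [8, 4, 322], 'y': [8, 2]}
{'x': [8, 4, 322], 'y': [8, 2], 'z': [3, 8]}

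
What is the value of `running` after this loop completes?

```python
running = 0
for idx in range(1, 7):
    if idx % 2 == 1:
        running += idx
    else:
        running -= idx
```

Add odd, subtract even
`running` takes the values: 0 → 1 → -1 → 2 → -2 → 3 → -3

Answer: -3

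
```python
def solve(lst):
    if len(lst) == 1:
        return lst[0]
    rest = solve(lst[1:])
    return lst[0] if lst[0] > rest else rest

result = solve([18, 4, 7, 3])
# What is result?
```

Recursive max over [18, 4, 7, 3] = 18

Answer: 18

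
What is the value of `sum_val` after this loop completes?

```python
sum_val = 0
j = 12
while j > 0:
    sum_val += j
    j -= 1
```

Sum 12 down to 1
`sum_val` takes the values: 0 → 12 → 23 → 33 → 42 → 50 → 57 → 63 → 68 → 72 → 75 → 77 → 78

Answer: 78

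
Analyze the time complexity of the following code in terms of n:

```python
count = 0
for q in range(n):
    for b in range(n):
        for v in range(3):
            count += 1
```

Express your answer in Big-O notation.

Each loop level contributes: n × n × 1. Multiplying the contributions gives O(n^2).

Answer: O(n^2)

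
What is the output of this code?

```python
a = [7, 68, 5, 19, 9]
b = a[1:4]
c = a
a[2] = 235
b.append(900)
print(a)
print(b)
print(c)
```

Key concept: slice vs alias.
Step by step:
`a = [7, 68, 5, 19, 9]` → a = [7, 68, 5, 19, 9]
`b = a[1:4]` → b = [68, 5, 19]
`c = a` → c = [7, 68, 5, 19, 9] (same object as a)
`a[2] = 235` → a = [7, 68, 235, 19, 9] (same object as c); c = [7, 68, 235, 19, 9] (same object as a)
`b.append(900)` → b = [68, 5, 19, 900]
`print(a)` → prints [7, 68, 235, 19, 9]
`print(b)` → prints [68, 5, 19, 900]
`print(c)` → prints [7, 68, 235, 19, 9]

Answer:
[7, 68, 235, 19, 9]
[68, 5, 19, 900]
[7, 68, 235, 19, 9]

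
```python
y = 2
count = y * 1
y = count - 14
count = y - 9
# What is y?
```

Trace:
`y = 2` → y = 2
`count = y * 1` → count = 2
`y = count - 14` → y = -12
`count = y - 9` → count = -21
So y = -12

Answer: -12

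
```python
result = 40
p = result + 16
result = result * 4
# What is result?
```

Trace:
`result = 40` → result = 40
`p = result + 16` → p = 56
`result = result * 4` → result = 160
So result = 160

Answer: 160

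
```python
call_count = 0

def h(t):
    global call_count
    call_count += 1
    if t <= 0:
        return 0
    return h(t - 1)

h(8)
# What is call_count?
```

Linear recursion stepping by 1: 9 calls from t=8 down to ≤0.

Answer: 9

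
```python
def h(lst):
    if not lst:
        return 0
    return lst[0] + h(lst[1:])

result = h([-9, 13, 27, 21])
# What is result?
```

(-9) + 13 + 27 + 21 + 0 = 52

Answer: 52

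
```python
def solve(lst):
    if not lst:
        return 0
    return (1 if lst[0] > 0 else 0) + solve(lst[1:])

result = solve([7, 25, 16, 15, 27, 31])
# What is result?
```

Count of positive elements in [7, 25, 16, 15, 27, 31] = 6

Answer: 6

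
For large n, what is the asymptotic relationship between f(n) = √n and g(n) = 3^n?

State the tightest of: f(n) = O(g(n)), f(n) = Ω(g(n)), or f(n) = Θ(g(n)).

√n vs 3^n: f(n) = O(g(n)) but not Ω(g(n)) — 3^n grows strictly faster than √n.

Answer: f(n) = O(g(n)) but not Ω(g(n)) — 3^n grows strictly faster than √n.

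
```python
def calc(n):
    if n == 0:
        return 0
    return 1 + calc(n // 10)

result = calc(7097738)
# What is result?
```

Count of digits of 7097738: 7

Answer: 7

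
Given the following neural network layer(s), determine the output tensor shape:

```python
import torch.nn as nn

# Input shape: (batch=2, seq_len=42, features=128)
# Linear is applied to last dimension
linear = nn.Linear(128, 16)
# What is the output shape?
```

Input: (2, 42, 128) -> Output: (2, 42, 16)

Answer: (2, 42, 16)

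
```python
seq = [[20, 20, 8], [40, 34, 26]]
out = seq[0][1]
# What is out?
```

Trace:
`seq = [[20, 20, 8], [40, 34, 26]]` → seq = [[20, 20, 8], [40, 34, 26]]
`out = seq[0][1]` → out = 20
So out = 20

Answer: 20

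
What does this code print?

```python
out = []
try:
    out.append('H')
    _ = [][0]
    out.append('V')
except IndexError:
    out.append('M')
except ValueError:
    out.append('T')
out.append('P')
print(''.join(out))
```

Execution trace: 'H' (try body) → 'M' (except IndexError) → 'P' (after the try/except). Output: HMP

Answer: HMP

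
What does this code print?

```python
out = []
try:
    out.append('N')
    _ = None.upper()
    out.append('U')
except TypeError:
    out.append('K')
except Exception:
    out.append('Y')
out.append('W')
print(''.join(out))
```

Execution trace: 'N' (try body) → 'Y' (except Exception) → 'W' (after the try/except). Output: NYW

Answer: NYW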